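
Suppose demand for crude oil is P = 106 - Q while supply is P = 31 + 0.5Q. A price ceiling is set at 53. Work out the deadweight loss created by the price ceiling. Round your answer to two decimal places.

27.00

Free-market equilibrium: 106 - Q = 31 + 0.5Q gives Q* = 50, P* = 56.
At the ceiling price 53, quantity supplied is (53 - 31)/0.5 = 44; supply is the short side, so Q = 44 trades at P = 53.
At Q = 44 the demand price is 62 and the supply price is 53. Deadweight loss is the triangle between the curves from 44 to 50: (1/2)(62 - 53)(50 - 44) = 27.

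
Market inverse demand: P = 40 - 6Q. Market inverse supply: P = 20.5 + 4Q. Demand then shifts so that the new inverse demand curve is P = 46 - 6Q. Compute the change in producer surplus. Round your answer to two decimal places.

5.40

Initial equilibrium: Q_0 = 1.95, P_0 = 28.3; CS_0 = (1/2)(1.95)(11.7) = 11.4075, PS_0 = (1/2)(1.95)(7.8) = 7.605.
New equilibrium: 46 - 6Q = 20.5 + 4Q gives Q_1 = 2.55, P_1 = 30.7; CS_1 = 19.5075, PS_1 = 13.005.
Change in producer surplus = 13.005 - 7.605 = 5.4.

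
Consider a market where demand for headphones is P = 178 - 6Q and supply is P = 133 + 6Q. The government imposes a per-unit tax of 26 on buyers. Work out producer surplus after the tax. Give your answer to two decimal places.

7.52

Without the tax, 178 - 6Q = 133 + 6Q so Q* = 3.75 and P* = 155.5.
A tax on buyers shifts demand down by 26: (178 - 26) - 6Q = 133 + 6Q, so Q_t = 1.5833. Buyers pay P_b = 168.5; sellers receive P_s = P_b - 26 = 142.5.
PS = (1/2)(Q_t)(P_s - 133) = (1/2)(1.5833)(9.5) = 7.5208.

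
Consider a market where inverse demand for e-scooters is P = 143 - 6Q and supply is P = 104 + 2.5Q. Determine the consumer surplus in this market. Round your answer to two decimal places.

Equilibrium: 143 - 6Q = 104 + 2.5Q, so Q* = 4.5882 and P* = 115.4706.
The demand choke price is 143, so CS = (1/2)(Q*)(143 - P*) = (1/2)(4.5882)(27.5294) = 63.1557.

63.16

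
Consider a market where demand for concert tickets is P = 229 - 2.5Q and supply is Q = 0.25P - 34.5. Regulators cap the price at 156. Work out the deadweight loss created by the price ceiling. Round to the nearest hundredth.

293.31

Rewriting supply in inverse form: P = 138 + 4Q.
Free-market equilibrium: 229 - 2.5Q = 138 + 4Q gives Q* = 14, P* = 194.
At the ceiling price 156, quantity supplied is (156 - 138)/4 = 4.5; supply is the short side, so Q = 4.5 trades at P = 156.
The lost-trades triangle has base Q* - 4.5 = 9.5 and height equal to the gap between the curves at Q = 4.5, which is 217.75 - 156 = 61.75. DWL = (1/2)(9.5)(61.75) = 293.3125.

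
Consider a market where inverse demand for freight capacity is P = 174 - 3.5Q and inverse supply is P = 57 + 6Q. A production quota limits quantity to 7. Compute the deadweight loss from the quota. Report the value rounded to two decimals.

Without the quota, 174 - 3.5Q = 57 + 6Q gives Q* = 12.3158.
At Q = 7 the demand price is 174 - 3.5(7) = 149.5 and the supply price is 57 + 6(7) = 99.
DWL = (1/2)(gap between curves at 7) x (Q* - 7) = (1/2)(50.5)(5.3158) = 134.2237.

134.22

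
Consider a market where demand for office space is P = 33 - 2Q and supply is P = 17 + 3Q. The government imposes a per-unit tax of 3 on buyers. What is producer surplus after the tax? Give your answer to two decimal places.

Pre-tax equilibrium: 33 - 2Q = 17 + 3Q gives Q* = 3.2, P* = 26.6.
A tax on buyers shifts demand down by 3: (33 - 3) - 2Q = 17 + 3Q, so Q_t = 2.6. Buyers pay P_b = 27.8; sellers receive P_s = P_b - 3 = 24.8.
PS = (1/2)(Q_t)(P_s - 17) = (1/2)(2.6)(7.8) = 10.14.

10.14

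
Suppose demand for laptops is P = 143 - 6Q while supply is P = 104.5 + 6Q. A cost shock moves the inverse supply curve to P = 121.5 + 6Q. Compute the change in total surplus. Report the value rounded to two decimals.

Initial equilibrium: Q_0 = 3.2083, P_0 = 123.75; CS_0 = (1/2)(3.2083)(19.25) = 30.8802, PS_0 = (1/2)(3.2083)(19.25) = 30.8802.
New equilibrium: 143 - 6Q = 121.5 + 6Q gives Q_1 = 1.7917, P_1 = 132.25; CS_1 = 9.6302, PS_1 = 9.6302.
Change in total surplus = (9.6302 + 9.6302) - (30.8802 + 30.8802) = -42.5.

-42.50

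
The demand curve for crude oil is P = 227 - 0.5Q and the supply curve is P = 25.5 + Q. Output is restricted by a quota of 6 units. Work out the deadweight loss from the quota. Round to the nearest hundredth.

Without the quota, 227 - 0.5Q = 25.5 + Q gives Q* = 134.3333.
At Q = 6 the demand price is 227 - 0.5(6) = 224 and the supply price is 25.5 + (6) = 31.5.
DWL = (1/2)(gap between curves at 6) x (Q* - 6) = (1/2)(192.5)(128.3333) = 12352.0833.

12352.08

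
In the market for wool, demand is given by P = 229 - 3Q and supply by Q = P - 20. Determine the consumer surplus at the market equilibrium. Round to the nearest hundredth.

Rewriting supply in inverse form: P = 20 + Q.
Setting demand equal to supply, 209 = 4Q, so Q* = 52.25 and P* = 72.25.
Consumer surplus is the triangle under demand above P*: (1/2)(52.25)(229 - 72.25) = (1/2)(52.25)(156.75) = 4095.0938.

4095.09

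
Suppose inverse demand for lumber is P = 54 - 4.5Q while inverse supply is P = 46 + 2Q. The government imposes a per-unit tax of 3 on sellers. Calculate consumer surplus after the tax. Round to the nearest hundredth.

1.33

Without the tax, 54 - 4.5Q = 46 + 2Q so Q* = 1.2308 and P* = 48.4615.
With the tax, sellers need 3 more per unit: 54 - 4.5Q = 46 + 2Q + 3, so Q_t = 0.7692. Buyers pay P_b = 50.5385; sellers receive P_s = P_b - 3 = 47.5385.
Consumer surplus is the triangle under demand above P_b: (1/2)(0.7692)(54 - 50.5385) = 1.3314.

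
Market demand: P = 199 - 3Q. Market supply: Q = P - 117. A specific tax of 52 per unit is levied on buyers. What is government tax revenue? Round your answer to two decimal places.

390.00

Rewriting supply in inverse form: P = 117 + Q.
Without the tax, 199 - 3Q = 117 + Q so Q* = 20.5 and P* = 137.5.
A tax on buyers shifts demand down by 52: (199 - 52) - 3Q = 117 + Q, so Q_t = 7.5. Buyers pay P_b = 176.5; sellers receive P_s = P_b - 52 = 124.5.
Revenue is the tax times quantity traded: 52 x 7.5 = 390.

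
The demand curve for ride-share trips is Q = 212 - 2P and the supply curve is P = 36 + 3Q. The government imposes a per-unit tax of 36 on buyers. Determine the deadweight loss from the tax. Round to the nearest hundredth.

Rewriting demand in inverse form: P = 106 - 0.5Q.
Pre-tax equilibrium: 106 - 0.5Q = 36 + 3Q gives Q* = 20, P* = 96.
A tax on buyers shifts demand down by 36: (106 - 36) - 0.5Q = 36 + 3Q, so Q_t = 9.7143. Buyers pay P_b = 101.1429; sellers receive P_s = P_b - 36 = 65.1429.
The welfare triangle lost has base Q* - Q_t = 10.2857 and height t = 36, so DWL = (1/2)(10.2857)(36) = 185.1429.

185.14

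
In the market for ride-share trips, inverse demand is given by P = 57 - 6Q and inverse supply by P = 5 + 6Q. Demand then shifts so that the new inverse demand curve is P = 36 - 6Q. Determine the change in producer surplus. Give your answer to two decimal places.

Initial equilibrium: Q_0 = 4.3333, P_0 = 31; CS_0 = (1/2)(4.3333)(26) = 56.3333, PS_0 = (1/2)(4.3333)(26) = 56.3333.
New equilibrium: 36 - 6Q = 5 + 6Q gives Q_1 = 2.5833, P_1 = 20.5; CS_1 = 20.0208, PS_1 = 20.0208.
Change in producer surplus = 20.0208 - 56.3333 = -36.3125.

-36.31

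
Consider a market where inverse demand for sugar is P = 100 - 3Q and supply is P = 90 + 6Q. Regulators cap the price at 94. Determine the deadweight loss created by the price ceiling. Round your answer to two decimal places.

0.89

Without the control, 100 - 3Q = 90 + 6Q so Q* = 1.1111 and P* = 96.6667.
At P = 94, sellers supply (94 - 90)/6 = 0.6667 while buyers want more, so the quantity traded is 0.6667 at price 94.
At Q = 0.6667 the demand price is 98 and the supply price is 94. Deadweight loss is the triangle between the curves from 0.6667 to 1.1111: (1/2)(98 - 94)(1.1111 - 0.6667) = 0.8889.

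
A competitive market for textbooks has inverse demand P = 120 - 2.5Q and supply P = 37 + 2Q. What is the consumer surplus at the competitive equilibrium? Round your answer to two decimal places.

Setting demand equal to supply, 83 = 4.5Q, so Q* = 18.4444 and P* = 73.8889.
The demand choke price is 120, so CS = (1/2)(Q*)(120 - P*) = (1/2)(18.4444)(46.1111) = 425.2469.

425.25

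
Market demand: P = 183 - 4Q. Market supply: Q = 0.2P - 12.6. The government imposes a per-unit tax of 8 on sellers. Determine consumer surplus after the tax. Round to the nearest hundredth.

Rewriting supply in inverse form: P = 63 + 5Q.
Pre-tax equilibrium: 183 - 4Q = 63 + 5Q gives Q* = 13.3333, P* = 129.6667.
A tax on sellers shifts supply up by 8: 183 - 4Q = 63 + 5Q + 8, so Q_t = 12.4444. Buyers pay P_b = 133.2222; sellers receive P_s = P_b - 8 = 125.2222.
CS = (1/2)(Q_t)(183 - P_b) = (1/2)(12.4444)(49.7778) = 309.7284.

309.73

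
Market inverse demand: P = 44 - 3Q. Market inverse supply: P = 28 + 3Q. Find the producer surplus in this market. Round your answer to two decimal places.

Equilibrium: 44 - 3Q = 28 + 3Q, so Q* = 2.6667 and P* = 36.
Producer surplus is the triangle above supply below P*: (1/2)(2.6667)(36 - 28) = (1/2)(2.6667)(8) = 10.6667.

10.67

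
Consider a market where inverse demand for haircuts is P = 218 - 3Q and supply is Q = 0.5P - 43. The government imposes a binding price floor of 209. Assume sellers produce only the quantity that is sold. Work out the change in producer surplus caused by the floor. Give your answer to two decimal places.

-336.96

Rewriting supply in inverse form: P = 86 + 2Q.
Without the control, 218 - 3Q = 86 + 2Q so Q* = 26.4 and P* = 138.8.
At the floor price 209, quantity demanded is (218 - 209)/3 = 3; demand is the short side, so Q = 3 trades at P = 209.
PS goes from (1/2)(26.4)(52.8) = 696.96 to 360 (computed as (209 - 86)(3) - (1/2)(2)(3)^2), a change of -336.96.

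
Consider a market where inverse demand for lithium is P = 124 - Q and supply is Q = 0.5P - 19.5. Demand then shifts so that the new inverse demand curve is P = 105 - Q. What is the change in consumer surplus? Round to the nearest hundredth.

Rewriting supply in inverse form: P = 39 + 2Q.
Initial equilibrium: Q_0 = 28.3333, P_0 = 95.6667; CS_0 = (1/2)(28.3333)(28.3333) = 401.3889, PS_0 = (1/2)(28.3333)(56.6667) = 802.7778.
New equilibrium: 105 - Q = 39 + 2Q gives Q_1 = 22, P_1 = 83; CS_1 = 242, PS_1 = 484.
Change in consumer surplus = 242 - 401.3889 = -159.3889.

-159.39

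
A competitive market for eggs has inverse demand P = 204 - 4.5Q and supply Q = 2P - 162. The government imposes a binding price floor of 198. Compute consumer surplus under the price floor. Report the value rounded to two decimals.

4.00

Rewriting supply in inverse form: P = 81 + 0.5Q.
Without the control, 204 - 4.5Q = 81 + 0.5Q so Q* = 24.6 and P* = 93.3.
At the floor price 198, quantity demanded is (204 - 198)/4.5 = 1.3333; demand is the short side, so Q = 1.3333 trades at P = 198.
CS is the triangle under demand above 198: (1/2)(1.3333)(204 - 198) = 4.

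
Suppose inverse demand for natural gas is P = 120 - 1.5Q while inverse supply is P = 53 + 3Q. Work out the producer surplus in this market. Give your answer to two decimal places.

Set 120 - 1.5Q = 53 + 3Q, which gives 67 = 4.5Q, so Q* = 14.8889 and P* = 120 - 1.5(14.8889) = 97.6667.
The supply curve's price intercept is 53, so PS = (1/2)(Q*)(P* - 53) = (1/2)(14.8889)(44.6667) = 332.5185.

332.52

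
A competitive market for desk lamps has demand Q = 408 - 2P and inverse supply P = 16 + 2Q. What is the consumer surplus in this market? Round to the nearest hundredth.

Rewriting demand in inverse form: P = 204 - 0.5Q.
Equilibrium: 204 - 0.5Q = 16 + 2Q, so Q* = 75.2 and P* = 166.4.
CS is the area between the demand curve and P* from 0 to Q*: (1/2)(75.2)(37.6) = 1413.76.

1413.76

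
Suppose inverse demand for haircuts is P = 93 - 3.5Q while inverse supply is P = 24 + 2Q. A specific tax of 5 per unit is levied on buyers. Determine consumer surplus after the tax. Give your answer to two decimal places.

Without the tax, 93 - 3.5Q = 24 + 2Q so Q* = 12.5455 and P* = 49.0909.
A tax on buyers shifts demand down by 5: (93 - 5) - 3.5Q = 24 + 2Q, so Q_t = 11.6364. Buyers pay P_b = 52.2727; sellers receive P_s = P_b - 5 = 47.2727.
Consumer surplus is the triangle under demand above P_b: (1/2)(11.6364)(93 - 52.2727) = 236.9587.

236.96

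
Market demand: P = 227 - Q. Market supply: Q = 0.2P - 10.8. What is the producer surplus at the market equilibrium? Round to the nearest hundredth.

Rewriting supply in inverse form: P = 54 + 5Q.
Set 227 - Q = 54 + 5Q, which gives 173 = 6Q, so Q* = 28.8333 and P* = 227 - (28.8333) = 198.1667.
The supply curve's price intercept is 54, so PS = (1/2)(Q*)(P* - 54) = (1/2)(28.8333)(144.1667) = 2078.4028.

2078.40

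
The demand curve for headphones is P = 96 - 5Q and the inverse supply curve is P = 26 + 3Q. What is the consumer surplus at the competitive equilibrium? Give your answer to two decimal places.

Setting demand equal to supply, 70 = 8Q, so Q* = 8.75 and P* = 52.25.
Consumer surplus is the triangle under demand above P*: (1/2)(8.75)(96 - 52.25) = (1/2)(8.75)(43.75) = 191.4062.

191.41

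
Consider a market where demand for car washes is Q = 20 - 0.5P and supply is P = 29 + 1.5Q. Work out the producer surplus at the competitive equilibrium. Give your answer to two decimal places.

7.41

Rewriting demand in inverse form: P = 40 - 2Q.
Equilibrium: 40 - 2Q = 29 + 1.5Q, so Q* = 3.1429 and P* = 33.7143.
The supply curve's price intercept is 29, so PS = (1/2)(Q*)(P* - 29) = (1/2)(3.1429)(4.7143) = 7.4082.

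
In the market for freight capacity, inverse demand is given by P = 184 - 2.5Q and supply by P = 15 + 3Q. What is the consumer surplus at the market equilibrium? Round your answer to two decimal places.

1180.21

Set 184 - 2.5Q = 15 + 3Q, which gives 169 = 5.5Q, so Q* = 30.7273 and P* = 184 - 2.5(30.7273) = 107.1818.
CS is the area between the demand curve and P* from 0 to Q*: (1/2)(30.7273)(76.8182) = 1180.2066.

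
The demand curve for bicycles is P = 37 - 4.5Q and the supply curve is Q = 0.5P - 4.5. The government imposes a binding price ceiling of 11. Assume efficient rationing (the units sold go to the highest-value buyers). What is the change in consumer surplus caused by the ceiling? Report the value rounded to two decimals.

-18.00

Rewriting supply in inverse form: P = 9 + 2Q.
Free-market equilibrium: 37 - 4.5Q = 9 + 2Q gives Q* = 4.3077, P* = 17.6154.
At P = 11, sellers supply (11 - 9)/2 = 1 while buyers want more, so the quantity traded is 1 at price 11.
CS goes from (1/2)(4.3077)(19.3846) = 41.7515 to 23.75 (computed as (37 - 11)(1) - (1/2)(4.5)(1)^2), a change of -18.0015.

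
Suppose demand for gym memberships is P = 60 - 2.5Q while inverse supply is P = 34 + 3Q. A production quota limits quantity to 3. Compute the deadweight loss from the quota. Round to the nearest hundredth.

8.20

Unrestricted equilibrium: Q* = (60 - 34)/(2.5 + 3) = 4.7273.
At Q = 3 the demand price is 60 - 2.5(3) = 52.5 and the supply price is 34 + 3(3) = 43.
DWL = (1/2)(gap between curves at 3) x (Q* - 3) = (1/2)(9.5)(1.7273) = 8.2045.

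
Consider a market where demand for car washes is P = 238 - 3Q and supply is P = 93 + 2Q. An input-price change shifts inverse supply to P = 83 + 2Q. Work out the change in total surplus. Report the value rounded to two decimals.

300.00

Initial equilibrium: Q_0 = 29, P_0 = 151; CS_0 = (1/2)(29)(87) = 1261.5, PS_0 = (1/2)(29)(58) = 841.
New equilibrium: 238 - 3Q = 83 + 2Q gives Q_1 = 31, P_1 = 145; CS_1 = 1441.5, PS_1 = 961.
Change in total surplus = (1441.5 + 961) - (1261.5 + 841) = 300.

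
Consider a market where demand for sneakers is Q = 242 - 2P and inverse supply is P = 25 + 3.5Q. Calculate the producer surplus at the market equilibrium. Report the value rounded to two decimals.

1008.00

Rewriting demand in inverse form: P = 121 - 0.5Q.
Equilibrium: 121 - 0.5Q = 25 + 3.5Q, so Q* = 24 and P* = 109.
PS is the area between P* and the supply curve from 0 to Q*: (1/2)(24)(84) = 1008.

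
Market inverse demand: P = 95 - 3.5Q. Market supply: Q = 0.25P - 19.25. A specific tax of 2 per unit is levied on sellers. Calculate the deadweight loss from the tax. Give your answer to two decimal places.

0.27

Rewriting supply in inverse form: P = 77 + 4Q.
Without the tax, 95 - 3.5Q = 77 + 4Q so Q* = 2.4 and P* = 86.6.
With the tax, sellers need 2 more per unit: 95 - 3.5Q = 77 + 4Q + 2, so Q_t = 2.1333. Buyers pay P_b = 87.5333; sellers receive P_s = P_b - 2 = 85.5333.
The welfare triangle lost has base Q* - Q_t = 0.2667 and height t = 2, so DWL = (1/2)(0.2667)(2) = 0.2667.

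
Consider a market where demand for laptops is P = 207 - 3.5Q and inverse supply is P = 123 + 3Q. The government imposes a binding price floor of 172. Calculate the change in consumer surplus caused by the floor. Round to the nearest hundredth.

Free-market equilibrium: 207 - 3.5Q = 123 + 3Q gives Q* = 12.9231, P* = 161.7692.
At the floor price 172, quantity demanded is (207 - 172)/3.5 = 10; demand is the short side, so Q = 10 trades at P = 172.
CS goes from (1/2)(12.9231)(45.2308) = 292.2604 to 175 (computed as (207 - 172)(10) - (1/2)(3.5)(10)^2), a change of -117.2604.

-117.26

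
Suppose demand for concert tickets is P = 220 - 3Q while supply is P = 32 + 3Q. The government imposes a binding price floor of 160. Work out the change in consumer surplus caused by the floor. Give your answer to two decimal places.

-872.67

Free-market equilibrium: 220 - 3Q = 32 + 3Q gives Q* = 31.3333, P* = 126.
At P = 160, buyers demand (220 - 160)/3 = 20 while sellers would supply more, so the quantity traded is 20 at price 160.
CS goes from (1/2)(31.3333)(94) = 1472.6667 to 600 (computed as (220 - 160)(20) - (1/2)(3)(20)^2), a change of -872.6667.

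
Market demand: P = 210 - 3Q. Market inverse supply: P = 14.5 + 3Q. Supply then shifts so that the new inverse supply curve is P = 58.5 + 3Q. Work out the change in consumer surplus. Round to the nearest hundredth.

-636.17

Initial equilibrium: Q_0 = 32.5833, P_0 = 112.25; CS_0 = (1/2)(32.5833)(97.75) = 1592.5104, PS_0 = (1/2)(32.5833)(97.75) = 1592.5104.
New equilibrium: 210 - 3Q = 58.5 + 3Q gives Q_1 = 25.25, P_1 = 134.25; CS_1 = 956.3438, PS_1 = 956.3438.
Change in consumer surplus = 956.3438 - 1592.5104 = -636.1667.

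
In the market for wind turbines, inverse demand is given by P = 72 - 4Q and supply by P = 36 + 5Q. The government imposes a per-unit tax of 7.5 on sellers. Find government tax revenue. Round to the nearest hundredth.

Pre-tax equilibrium: 72 - 4Q = 36 + 5Q gives Q* = 4, P* = 56.
With the tax, sellers need 7.5 more per unit: 72 - 4Q = 36 + 5Q + 7.5, so Q_t = 3.1667. Buyers pay P_b = 59.3333; sellers receive P_s = P_b - 7.5 = 51.8333.
Revenue is the tax times quantity traded: 7.5 x 3.1667 = 23.75.

23.75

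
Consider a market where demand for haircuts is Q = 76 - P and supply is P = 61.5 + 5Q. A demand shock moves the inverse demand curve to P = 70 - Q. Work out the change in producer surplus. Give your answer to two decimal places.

-9.58

Rewriting demand in inverse form: P = 76 - Q.
Initial equilibrium: Q_0 = 2.4167, P_0 = 73.5833; CS_0 = (1/2)(2.4167)(2.4167) = 2.9201, PS_0 = (1/2)(2.4167)(12.0833) = 14.6007.
New equilibrium: 70 - Q = 61.5 + 5Q gives Q_1 = 1.4167, P_1 = 68.5833; CS_1 = 1.0035, PS_1 = 5.0174.
Change in producer surplus = 5.0174 - 14.6007 = -9.5833.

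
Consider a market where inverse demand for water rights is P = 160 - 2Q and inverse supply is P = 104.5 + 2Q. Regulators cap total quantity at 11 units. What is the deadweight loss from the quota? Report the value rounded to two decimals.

Unrestricted equilibrium: Q* = (160 - 104.5)/(2 + 2) = 13.875.
At Q = 11 the demand price is 160 - 2(11) = 138 and the supply price is 104.5 + 2(11) = 126.5.
DWL = (1/2)(gap between curves at 11) x (Q* - 11) = (1/2)(11.5)(2.875) = 16.5312.

16.53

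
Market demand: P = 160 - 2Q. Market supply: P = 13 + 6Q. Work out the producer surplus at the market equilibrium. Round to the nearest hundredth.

Set 160 - 2Q = 13 + 6Q, which gives 147 = 8Q, so Q* = 18.375 and P* = 160 - 2(18.375) = 123.25.
Producer surplus is the triangle above supply below P*: (1/2)(18.375)(123.25 - 13) = (1/2)(18.375)(110.25) = 1012.9219.

1012.92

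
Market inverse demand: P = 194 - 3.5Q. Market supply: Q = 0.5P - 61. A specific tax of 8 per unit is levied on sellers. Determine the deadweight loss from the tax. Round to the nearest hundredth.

Rewriting supply in inverse form: P = 122 + 2Q.
Without the tax, 194 - 3.5Q = 122 + 2Q so Q* = 13.0909 and P* = 148.1818.
A tax on sellers shifts supply up by 8: 194 - 3.5Q = 122 + 2Q + 8, so Q_t = 11.6364. Buyers pay P_b = 153.2727; sellers receive P_s = P_b - 8 = 145.2727.
Deadweight loss is the triangle between the curves from Q_t to Q*: (1/2)(13.0909 - 11.6364)(8) = 5.8182.

5.82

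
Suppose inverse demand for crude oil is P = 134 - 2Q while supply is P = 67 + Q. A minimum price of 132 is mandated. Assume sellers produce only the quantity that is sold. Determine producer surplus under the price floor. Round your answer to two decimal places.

Free-market equilibrium: 134 - 2Q = 67 + Q gives Q* = 22.3333, P* = 89.3333.
At the floor price 132, quantity demanded is (134 - 132)/2 = 1; demand is the short side, so Q = 1 trades at P = 132.
The supply price at Q = 1 is 68. PS is the trapezoid between 132 and supply over [0, 1]: (1/2)[(132 - 67) + (132 - 68)](1) = 64.5.

64.50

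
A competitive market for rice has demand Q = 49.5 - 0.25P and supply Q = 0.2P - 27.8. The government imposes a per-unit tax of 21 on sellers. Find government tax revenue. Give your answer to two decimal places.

88.67

Rewriting demand in inverse form: P = 198 - 4Q.
Rewriting supply in inverse form: P = 139 + 5Q.
Pre-tax equilibrium: 198 - 4Q = 139 + 5Q gives Q* = 6.5556, P* = 171.7778.
With the tax, sellers need 21 more per unit: 198 - 4Q = 139 + 5Q + 21, so Q_t = 4.2222. Buyers pay P_b = 181.1111; sellers receive P_s = P_b - 21 = 160.1111.
Tax revenue = t x Q_t = 21 x 4.2222 = 88.6667.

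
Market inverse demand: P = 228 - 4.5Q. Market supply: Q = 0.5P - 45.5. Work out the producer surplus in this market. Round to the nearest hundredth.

444.24

Rewriting supply in inverse form: P = 91 + 2Q.
Set 228 - 4.5Q = 91 + 2Q, which gives 137 = 6.5Q, so Q* = 21.0769 and P* = 228 - 4.5(21.0769) = 133.1538.
The supply curve's price intercept is 91, so PS = (1/2)(Q*)(P* - 91) = (1/2)(21.0769)(42.1538) = 444.2367.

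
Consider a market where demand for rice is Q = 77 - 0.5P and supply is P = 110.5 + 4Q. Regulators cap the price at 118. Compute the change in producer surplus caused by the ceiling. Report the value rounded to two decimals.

Rewriting demand in inverse form: P = 154 - 2Q.
Free-market equilibrium: 154 - 2Q = 110.5 + 4Q gives Q* = 7.25, P* = 139.5.
At the ceiling price 118, quantity supplied is (118 - 110.5)/4 = 1.875; supply is the short side, so Q = 1.875 trades at P = 118.
PS goes from (1/2)(7.25)(29) = 105.125 to 7.0312 (computed as (118 - 110.5)(1.875) - (1/2)(4)(1.875)^2), a change of -98.0938.

-98.09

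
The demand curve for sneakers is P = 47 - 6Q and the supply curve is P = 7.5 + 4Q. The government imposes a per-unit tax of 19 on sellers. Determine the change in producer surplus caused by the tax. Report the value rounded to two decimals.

Pre-tax equilibrium: 47 - 6Q = 7.5 + 4Q gives Q* = 3.95, P* = 23.3.
With the tax, sellers need 19 more per unit: 47 - 6Q = 7.5 + 4Q + 19, so Q_t = 2.05. Buyers pay P_b = 34.7; sellers receive P_s = P_b - 19 = 15.7.
Producers lose the trapezoid between P_s and P* out to Q_t plus the triangle from Q_t to Q*: change in PS = 8.405 - 31.205 = -22.8.

-22.80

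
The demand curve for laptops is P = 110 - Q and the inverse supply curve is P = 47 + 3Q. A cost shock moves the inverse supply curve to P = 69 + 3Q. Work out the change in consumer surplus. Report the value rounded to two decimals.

Initial equilibrium: Q_0 = 15.75, P_0 = 94.25; CS_0 = (1/2)(15.75)(15.75) = 124.0312, PS_0 = (1/2)(15.75)(47.25) = 372.0938.
New equilibrium: 110 - Q = 69 + 3Q gives Q_1 = 10.25, P_1 = 99.75; CS_1 = 52.5312, PS_1 = 157.5938.
Change in consumer surplus = 52.5312 - 124.0312 = -71.5.

-71.50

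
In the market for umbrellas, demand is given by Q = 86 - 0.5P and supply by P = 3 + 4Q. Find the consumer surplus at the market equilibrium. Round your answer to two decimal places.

793.36

Rewriting demand in inverse form: P = 172 - 2Q.
Equilibrium: 172 - 2Q = 3 + 4Q, so Q* = 28.1667 and P* = 115.6667.
CS is the area between the demand curve and P* from 0 to Q*: (1/2)(28.1667)(56.3333) = 793.3611.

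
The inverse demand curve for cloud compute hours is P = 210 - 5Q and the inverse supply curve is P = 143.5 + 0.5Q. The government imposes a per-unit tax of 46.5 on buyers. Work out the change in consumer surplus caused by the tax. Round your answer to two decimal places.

Pre-tax equilibrium: 210 - 5Q = 143.5 + 0.5Q gives Q* = 12.0909, P* = 149.5455.
With the tax, buyers' net willingness to pay falls by 46.5: (210 - 46.5) - 5Q = 143.5 + 0.5Q, so Q_t = 3.6364. Buyers pay P_b = 191.8182; sellers receive P_s = P_b - 46.5 = 145.3182.
Consumers lose the trapezoid between P* and P_b out to Q_t plus the triangle from Q_t to Q*: change in CS = 33.0579 - 365.4752 = -332.4174.

-332.42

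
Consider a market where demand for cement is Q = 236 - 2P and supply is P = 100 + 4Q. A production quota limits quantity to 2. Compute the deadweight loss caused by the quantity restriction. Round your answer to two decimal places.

9.00

Rewriting demand in inverse form: P = 118 - 0.5Q.
Without the quota, 118 - 0.5Q = 100 + 4Q gives Q* = 4.
At Q = 2 the demand price is 118 - 0.5(2) = 117 and the supply price is 100 + 4(2) = 108.
Deadweight loss is the triangle between the curves from 2 to 4: (1/2)(117 - 108)(4 - 2) = 9.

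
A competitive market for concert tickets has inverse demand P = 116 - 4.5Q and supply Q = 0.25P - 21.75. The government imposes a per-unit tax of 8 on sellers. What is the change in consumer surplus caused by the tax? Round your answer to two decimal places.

Rewriting supply in inverse form: P = 87 + 4Q.
Without the tax, 116 - 4.5Q = 87 + 4Q so Q* = 3.4118 and P* = 100.6471.
With the tax, sellers need 8 more per unit: 116 - 4.5Q = 87 + 4Q + 8, so Q_t = 2.4706. Buyers pay P_b = 104.8824; sellers receive P_s = P_b - 8 = 96.8824.
Consumers lose the trapezoid between P* and P_b out to Q_t plus the triangle from Q_t to Q*: change in CS = 13.7336 - 26.1903 = -12.4567.

-12.46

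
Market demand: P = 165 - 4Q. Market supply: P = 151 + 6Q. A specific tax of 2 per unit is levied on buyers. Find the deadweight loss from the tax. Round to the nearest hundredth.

0.20

Pre-tax equilibrium: 165 - 4Q = 151 + 6Q gives Q* = 1.4, P* = 159.4.
With the tax, buyers' net willingness to pay falls by 2: (165 - 2) - 4Q = 151 + 6Q, so Q_t = 1.2. Buyers pay P_b = 160.2; sellers receive P_s = P_b - 2 = 158.2.
Deadweight loss is the triangle between the curves from Q_t to Q*: (1/2)(1.4 - 1.2)(2) = 0.2.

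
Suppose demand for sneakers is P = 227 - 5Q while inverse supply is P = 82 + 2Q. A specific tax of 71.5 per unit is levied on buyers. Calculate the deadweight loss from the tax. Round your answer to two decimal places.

Pre-tax equilibrium: 227 - 5Q = 82 + 2Q gives Q* = 20.7143, P* = 123.4286.
A tax on buyers shifts demand down by 71.5: (227 - 71.5) - 5Q = 82 + 2Q, so Q_t = 10.5. Buyers pay P_b = 174.5; sellers receive P_s = P_b - 71.5 = 103.
The welfare triangle lost has base Q* - Q_t = 10.2143 and height t = 71.5, so DWL = (1/2)(10.2143)(71.5) = 365.1607.

365.16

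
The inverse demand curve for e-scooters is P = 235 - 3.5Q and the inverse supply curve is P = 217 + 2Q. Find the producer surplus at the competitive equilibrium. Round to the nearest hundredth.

10.71

Setting demand equal to supply, 18 = 5.5Q, so Q* = 3.2727 and P* = 223.5455.
PS is the area between P* and the supply curve from 0 to Q*: (1/2)(3.2727)(6.5455) = 10.7107.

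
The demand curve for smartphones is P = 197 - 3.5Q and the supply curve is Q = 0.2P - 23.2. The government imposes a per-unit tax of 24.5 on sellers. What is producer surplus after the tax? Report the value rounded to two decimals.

110.46

Rewriting supply in inverse form: P = 116 + 5Q.
Pre-tax equilibrium: 197 - 3.5Q = 116 + 5Q gives Q* = 9.5294, P* = 163.6471.
A tax on sellers shifts supply up by 24.5: 197 - 3.5Q = 116 + 5Q + 24.5, so Q_t = 6.6471. Buyers pay P_b = 173.7353; sellers receive P_s = P_b - 24.5 = 149.2353.
PS = (1/2)(Q_t)(P_s - 116) = (1/2)(6.6471)(33.2353) = 110.4585.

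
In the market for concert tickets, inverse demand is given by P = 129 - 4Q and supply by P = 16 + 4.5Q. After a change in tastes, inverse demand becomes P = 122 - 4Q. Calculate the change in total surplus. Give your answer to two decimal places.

-90.18

Initial equilibrium: Q_0 = 13.2941, P_0 = 75.8235; CS_0 = (1/2)(13.2941)(53.1765) = 353.4671, PS_0 = (1/2)(13.2941)(59.8235) = 397.6505.
New equilibrium: 122 - 4Q = 16 + 4.5Q gives Q_1 = 12.4706, P_1 = 72.1176; CS_1 = 311.0311, PS_1 = 349.91.
Change in total surplus = (311.0311 + 349.91) - (353.4671 + 397.6505) = -90.1765.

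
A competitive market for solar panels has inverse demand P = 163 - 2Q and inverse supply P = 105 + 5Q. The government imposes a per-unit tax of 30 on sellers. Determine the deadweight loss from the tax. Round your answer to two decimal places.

Without the tax, 163 - 2Q = 105 + 5Q so Q* = 8.2857 and P* = 146.4286.
A tax on sellers shifts supply up by 30: 163 - 2Q = 105 + 5Q + 30, so Q_t = 4. Buyers pay P_b = 155; sellers receive P_s = P_b - 30 = 125.
Deadweight loss is the triangle between the curves from Q_t to Q*: (1/2)(8.2857 - 4)(30) = 64.2857.

64.29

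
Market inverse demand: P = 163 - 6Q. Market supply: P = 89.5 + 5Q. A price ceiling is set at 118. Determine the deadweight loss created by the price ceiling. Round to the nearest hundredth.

5.30

Free-market equilibrium: 163 - 6Q = 89.5 + 5Q gives Q* = 6.6818, P* = 122.9091.
At P = 118, sellers supply (118 - 89.5)/5 = 5.7 while buyers want more, so the quantity traded is 5.7 at price 118.
At Q = 5.7 the demand price is 128.8 and the supply price is 118. Deadweight loss is the triangle between the curves from 5.7 to 6.6818: (1/2)(128.8 - 118)(6.6818 - 5.7) = 5.3018.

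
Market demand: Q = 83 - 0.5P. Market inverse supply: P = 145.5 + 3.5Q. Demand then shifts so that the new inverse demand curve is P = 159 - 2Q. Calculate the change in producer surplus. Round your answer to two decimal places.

-13.77

Rewriting demand in inverse form: P = 166 - 2Q.
Initial equilibrium: Q_0 = 3.7273, P_0 = 158.5455; CS_0 = (1/2)(3.7273)(7.4545) = 13.8926, PS_0 = (1/2)(3.7273)(13.0455) = 24.312.
New equilibrium: 159 - 2Q = 145.5 + 3.5Q gives Q_1 = 2.4545, P_1 = 154.0909; CS_1 = 6.0248, PS_1 = 10.5434.
Change in producer surplus = 10.5434 - 24.312 = -13.7686.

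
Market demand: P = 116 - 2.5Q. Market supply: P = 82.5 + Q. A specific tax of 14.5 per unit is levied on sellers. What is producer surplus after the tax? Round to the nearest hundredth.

14.73

Without the tax, 116 - 2.5Q = 82.5 + Q so Q* = 9.5714 and P* = 92.0714.
A tax on sellers shifts supply up by 14.5: 116 - 2.5Q = 82.5 + Q + 14.5, so Q_t = 5.4286. Buyers pay P_b = 102.4286; sellers receive P_s = P_b - 14.5 = 87.9286.
Producer surplus is the triangle above supply below P_s: (1/2)(5.4286)(87.9286 - 82.5) = 14.7347.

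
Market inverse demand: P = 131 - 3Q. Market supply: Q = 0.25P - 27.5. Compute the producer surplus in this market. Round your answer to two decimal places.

Rewriting supply in inverse form: P = 110 + 4Q.
Set 131 - 3Q = 110 + 4Q, which gives 21 = 7Q, so Q* = 3 and P* = 131 - 3(3) = 122.
Producer surplus is the triangle above supply below P*: (1/2)(3)(122 - 110) = (1/2)(3)(12) = 18.

18.00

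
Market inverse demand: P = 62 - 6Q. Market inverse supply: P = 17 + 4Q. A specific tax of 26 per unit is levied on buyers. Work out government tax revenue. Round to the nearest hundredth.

Pre-tax equilibrium: 62 - 6Q = 17 + 4Q gives Q* = 4.5, P* = 35.
A tax on buyers shifts demand down by 26: (62 - 26) - 6Q = 17 + 4Q, so Q_t = 1.9. Buyers pay P_b = 50.6; sellers receive P_s = P_b - 26 = 24.6.
Tax revenue = t x Q_t = 26 x 1.9 = 49.4.

49.40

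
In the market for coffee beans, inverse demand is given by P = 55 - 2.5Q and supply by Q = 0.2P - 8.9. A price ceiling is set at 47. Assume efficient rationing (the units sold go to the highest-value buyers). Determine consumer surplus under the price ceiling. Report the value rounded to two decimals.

3.69

Rewriting supply in inverse form: P = 44.5 + 5Q.
Free-market equilibrium: 55 - 2.5Q = 44.5 + 5Q gives Q* = 1.4, P* = 51.5.
At P = 47, sellers supply (47 - 44.5)/5 = 0.5 while buyers want more, so the quantity traded is 0.5 at price 47.
The demand price at Q = 0.5 is 53.75. CS is the trapezoid between demand and 47 over [0, 0.5]: (1/2)[(55 - 47) + (53.75 - 47)](0.5) = 3.6875.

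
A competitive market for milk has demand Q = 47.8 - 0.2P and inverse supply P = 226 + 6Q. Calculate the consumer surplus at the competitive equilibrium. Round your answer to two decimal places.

3.49

Rewriting demand in inverse form: P = 239 - 5Q.
Equilibrium: 239 - 5Q = 226 + 6Q, so Q* = 1.1818 and P* = 233.0909.
The demand choke price is 239, so CS = (1/2)(Q*)(239 - P*) = (1/2)(1.1818)(5.9091) = 3.4917.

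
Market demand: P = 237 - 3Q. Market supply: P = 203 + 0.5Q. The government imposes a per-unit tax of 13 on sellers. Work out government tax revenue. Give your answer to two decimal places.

Without the tax, 237 - 3Q = 203 + 0.5Q so Q* = 9.7143 and P* = 207.8571.
A tax on sellers shifts supply up by 13: 237 - 3Q = 203 + 0.5Q + 13, so Q_t = 6. Buyers pay P_b = 219; sellers receive P_s = P_b - 13 = 206.
Tax revenue = t x Q_t = 13 x 6 = 78.

78.00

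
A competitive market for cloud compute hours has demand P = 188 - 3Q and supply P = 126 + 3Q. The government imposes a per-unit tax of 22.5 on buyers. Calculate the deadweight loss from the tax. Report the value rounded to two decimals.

42.19

Pre-tax equilibrium: 188 - 3Q = 126 + 3Q gives Q* = 10.3333, P* = 157.
A tax on buyers shifts demand down by 22.5: (188 - 22.5) - 3Q = 126 + 3Q, so Q_t = 6.5833. Buyers pay P_b = 168.25; sellers receive P_s = P_b - 22.5 = 145.75.
Deadweight loss is the triangle between the curves from Q_t to Q*: (1/2)(10.3333 - 6.5833)(22.5) = 42.1875.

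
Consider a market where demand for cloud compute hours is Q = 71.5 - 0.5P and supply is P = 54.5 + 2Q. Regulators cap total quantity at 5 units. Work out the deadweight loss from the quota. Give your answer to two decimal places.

Rewriting demand in inverse form: P = 143 - 2Q.
Without the quota, 143 - 2Q = 54.5 + 2Q gives Q* = 22.125.
At Q = 5 the demand price is 143 - 2(5) = 133 and the supply price is 54.5 + 2(5) = 64.5.
DWL = (1/2)(gap between curves at 5) x (Q* - 5) = (1/2)(68.5)(17.125) = 586.5312.

586.53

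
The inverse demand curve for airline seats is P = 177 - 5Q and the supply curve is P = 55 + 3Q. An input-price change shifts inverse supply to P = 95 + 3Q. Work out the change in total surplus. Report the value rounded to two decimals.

Initial equilibrium: Q_0 = 15.25, P_0 = 100.75; CS_0 = (1/2)(15.25)(76.25) = 581.4062, PS_0 = (1/2)(15.25)(45.75) = 348.8438.
New equilibrium: 177 - 5Q = 95 + 3Q gives Q_1 = 10.25, P_1 = 125.75; CS_1 = 262.6562, PS_1 = 157.5938.
Change in total surplus = (262.6562 + 157.5938) - (581.4062 + 348.8438) = -510.

-510.00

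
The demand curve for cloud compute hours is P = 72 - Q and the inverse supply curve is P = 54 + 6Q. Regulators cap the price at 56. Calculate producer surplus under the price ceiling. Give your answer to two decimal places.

Free-market equilibrium: 72 - Q = 54 + 6Q gives Q* = 2.5714, P* = 69.4286.
At P = 56, sellers supply (56 - 54)/6 = 0.3333 while buyers want more, so the quantity traded is 0.3333 at price 56.
PS is the triangle above supply below 56: (1/2)(0.3333)(56 - 54) = 0.3333.

0.33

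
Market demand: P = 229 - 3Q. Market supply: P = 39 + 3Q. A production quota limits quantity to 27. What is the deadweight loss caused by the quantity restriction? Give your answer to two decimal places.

65.33

Unrestricted equilibrium: Q* = (229 - 39)/(3 + 3) = 31.6667.
At Q = 27 the demand price is 229 - 3(27) = 148 and the supply price is 39 + 3(27) = 120.
Deadweight loss is the triangle between the curves from 27 to 31.6667: (1/2)(148 - 120)(31.6667 - 27) = 65.3333.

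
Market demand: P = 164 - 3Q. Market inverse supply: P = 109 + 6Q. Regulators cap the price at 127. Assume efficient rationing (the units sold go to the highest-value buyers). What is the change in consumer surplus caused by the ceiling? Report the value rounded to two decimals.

41.48

Free-market equilibrium: 164 - 3Q = 109 + 6Q gives Q* = 6.1111, P* = 145.6667.
At the ceiling price 127, quantity supplied is (127 - 109)/6 = 3; supply is the short side, so Q = 3 trades at P = 127.
CS goes from (1/2)(6.1111)(18.3333) = 56.0185 to 97.5 (computed as (164 - 127)(3) - (1/2)(3)(3)^2), a change of 41.4815.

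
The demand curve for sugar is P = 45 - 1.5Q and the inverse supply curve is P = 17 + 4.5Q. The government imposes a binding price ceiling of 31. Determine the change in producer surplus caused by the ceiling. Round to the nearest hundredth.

-27.22

Free-market equilibrium: 45 - 1.5Q = 17 + 4.5Q gives Q* = 4.6667, P* = 38.
At the ceiling price 31, quantity supplied is (31 - 17)/4.5 = 3.1111; supply is the short side, so Q = 3.1111 trades at P = 31.
PS goes from (1/2)(4.6667)(21) = 49 to 21.7778 (computed as (31 - 17)(3.1111) - (1/2)(4.5)(3.1111)^2), a change of -27.2222.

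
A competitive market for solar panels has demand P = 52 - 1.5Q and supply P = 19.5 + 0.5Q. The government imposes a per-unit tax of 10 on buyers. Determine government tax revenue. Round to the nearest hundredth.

112.50

Pre-tax equilibrium: 52 - 1.5Q = 19.5 + 0.5Q gives Q* = 16.25, P* = 27.625.
A tax on buyers shifts demand down by 10: (52 - 10) - 1.5Q = 19.5 + 0.5Q, so Q_t = 11.25. Buyers pay P_b = 35.125; sellers receive P_s = P_b - 10 = 25.125.
Tax revenue = t x Q_t = 10 x 11.25 = 112.5.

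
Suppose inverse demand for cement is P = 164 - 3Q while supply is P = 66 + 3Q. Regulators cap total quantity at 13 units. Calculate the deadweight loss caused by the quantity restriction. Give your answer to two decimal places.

Unrestricted equilibrium: Q* = (164 - 66)/(3 + 3) = 16.3333.
At Q = 13 the demand price is 164 - 3(13) = 125 and the supply price is 66 + 3(13) = 105.
Deadweight loss is the triangle between the curves from 13 to 16.3333: (1/2)(125 - 105)(16.3333 - 13) = 33.3333.

33.33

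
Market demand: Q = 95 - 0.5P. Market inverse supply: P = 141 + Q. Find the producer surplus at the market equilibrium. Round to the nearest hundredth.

Rewriting demand in inverse form: P = 190 - 2Q.
Equilibrium: 190 - 2Q = 141 + Q, so Q* = 16.3333 and P* = 157.3333.
The supply curve's price intercept is 141, so PS = (1/2)(Q*)(P* - 141) = (1/2)(16.3333)(16.3333) = 133.3889.

133.39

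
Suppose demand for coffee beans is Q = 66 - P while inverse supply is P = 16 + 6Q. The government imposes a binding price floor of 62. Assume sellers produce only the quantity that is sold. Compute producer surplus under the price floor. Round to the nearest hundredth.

136.00

Rewriting demand in inverse form: P = 66 - Q.
Free-market equilibrium: 66 - Q = 16 + 6Q gives Q* = 7.1429, P* = 58.8571.
At the floor price 62, quantity demanded is (66 - 62)/1 = 4; demand is the short side, so Q = 4 trades at P = 62.
The supply price at Q = 4 is 40. PS is the trapezoid between 62 and supply over [0, 4]: (1/2)[(62 - 16) + (62 - 40)](4) = 136.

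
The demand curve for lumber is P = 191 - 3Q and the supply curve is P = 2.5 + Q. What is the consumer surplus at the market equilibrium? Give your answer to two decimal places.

Set 191 - 3Q = 2.5 + Q, which gives 188.5 = 4Q, so Q* = 47.125 and P* = 191 - 3(47.125) = 49.625.
The demand choke price is 191, so CS = (1/2)(Q*)(191 - P*) = (1/2)(47.125)(141.375) = 3331.1484.

3331.15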